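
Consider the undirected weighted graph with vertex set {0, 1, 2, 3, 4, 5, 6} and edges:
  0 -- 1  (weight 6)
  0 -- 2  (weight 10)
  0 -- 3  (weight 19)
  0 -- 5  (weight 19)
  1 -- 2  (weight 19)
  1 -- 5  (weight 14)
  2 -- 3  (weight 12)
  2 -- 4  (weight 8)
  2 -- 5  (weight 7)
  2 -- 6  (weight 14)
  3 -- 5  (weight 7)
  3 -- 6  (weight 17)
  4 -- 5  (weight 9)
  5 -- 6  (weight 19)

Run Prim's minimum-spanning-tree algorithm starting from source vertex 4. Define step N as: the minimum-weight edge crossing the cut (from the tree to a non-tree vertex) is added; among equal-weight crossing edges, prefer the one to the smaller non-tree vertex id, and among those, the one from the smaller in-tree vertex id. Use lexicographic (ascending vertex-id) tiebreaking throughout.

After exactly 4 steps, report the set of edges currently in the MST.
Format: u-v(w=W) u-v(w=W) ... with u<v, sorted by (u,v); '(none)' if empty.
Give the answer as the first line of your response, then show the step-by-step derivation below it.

0-2(w=10) 2-4(w=8) 2-5(w=7) 3-5(w=7)

step 1: add edge 2-4 (w=8); MST = {2-4(w=8)}
step 2: add edge 2-5 (w=7); MST = {2-4(w=8) 2-5(w=7)}
step 3: add edge 3-5 (w=7); MST = {2-4(w=8) 2-5(w=7) 3-5(w=7)}
step 4: add edge 0-2 (w=10); MST = {0-2(w=10) 2-4(w=8) 2-5(w=7) 3-5(w=7)}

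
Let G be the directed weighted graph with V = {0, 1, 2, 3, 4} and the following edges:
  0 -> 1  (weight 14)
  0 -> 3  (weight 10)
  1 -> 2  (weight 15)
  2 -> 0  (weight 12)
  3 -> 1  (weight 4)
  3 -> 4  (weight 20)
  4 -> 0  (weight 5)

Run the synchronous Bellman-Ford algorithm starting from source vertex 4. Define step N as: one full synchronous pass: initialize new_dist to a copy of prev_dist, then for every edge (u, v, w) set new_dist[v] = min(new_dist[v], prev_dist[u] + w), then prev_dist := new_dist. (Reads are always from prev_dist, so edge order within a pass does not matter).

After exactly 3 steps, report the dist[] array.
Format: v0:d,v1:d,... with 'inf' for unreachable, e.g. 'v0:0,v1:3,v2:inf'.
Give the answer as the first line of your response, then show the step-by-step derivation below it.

v0:5,v1:19,v2:34,v3:15,v4:0

step 1: dist = v0:5,v1:inf,v2:inf,v3:inf,v4:0
step 2: dist = v0:5,v1:19,v2:inf,v3:15,v4:0
step 3: dist = v0:5,v1:19,v2:34,v3:15,v4:0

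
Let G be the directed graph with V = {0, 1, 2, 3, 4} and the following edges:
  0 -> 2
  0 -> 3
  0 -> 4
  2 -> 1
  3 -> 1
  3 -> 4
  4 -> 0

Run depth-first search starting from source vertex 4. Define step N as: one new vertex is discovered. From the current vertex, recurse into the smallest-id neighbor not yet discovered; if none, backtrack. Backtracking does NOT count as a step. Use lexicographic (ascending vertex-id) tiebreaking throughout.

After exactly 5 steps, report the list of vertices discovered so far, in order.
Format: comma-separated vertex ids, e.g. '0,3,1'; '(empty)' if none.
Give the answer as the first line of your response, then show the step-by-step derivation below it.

4,0,2,1,3

step 1: discover 4; path=4; order=4
step 2: discover 0; path=4>0; order=4,0
step 3: discover 2; path=4>0>2; order=4,0,2
step 4: discover 1; path=4>0>2>1; order=4,0,2,1
step 5: discover 3; path=4>0>3; order=4,0,2,1,3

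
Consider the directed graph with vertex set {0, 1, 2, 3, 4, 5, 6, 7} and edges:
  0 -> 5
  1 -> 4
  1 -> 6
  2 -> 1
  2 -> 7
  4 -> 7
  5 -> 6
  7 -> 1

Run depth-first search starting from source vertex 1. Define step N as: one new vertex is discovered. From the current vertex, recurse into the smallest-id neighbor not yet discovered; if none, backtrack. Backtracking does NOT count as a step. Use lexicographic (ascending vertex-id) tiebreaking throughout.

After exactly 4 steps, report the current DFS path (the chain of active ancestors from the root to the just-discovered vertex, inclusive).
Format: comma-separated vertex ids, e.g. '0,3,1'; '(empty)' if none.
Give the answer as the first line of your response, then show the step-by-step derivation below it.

1,6

step 1: discover 1; path=1; order=1
step 2: discover 4; path=1>4; order=1,4
step 3: discover 7; path=1>4>7; order=1,4,7
step 4: discover 6; path=1>6; order=1,4,7,6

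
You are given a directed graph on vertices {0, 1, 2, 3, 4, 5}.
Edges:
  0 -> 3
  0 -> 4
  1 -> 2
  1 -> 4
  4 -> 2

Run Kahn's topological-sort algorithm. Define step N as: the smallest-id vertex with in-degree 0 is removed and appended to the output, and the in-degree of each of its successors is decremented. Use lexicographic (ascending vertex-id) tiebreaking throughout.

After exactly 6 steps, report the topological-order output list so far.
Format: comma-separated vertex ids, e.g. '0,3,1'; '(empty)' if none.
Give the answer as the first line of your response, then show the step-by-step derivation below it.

0,1,3,4,2,5

step 1: output 0; order=[0]; indeg=(0,0,2,0,1,0)
step 2: output 1; order=[0,1]; indeg=(0,0,1,0,0,0)
step 3: output 3; order=[0,1,3]; indeg=(0,0,1,0,0,0)
step 4: output 4; order=[0,1,3,4]; indeg=(0,0,0,0,0,0)
step 5: output 2; order=[0,1,3,4,2]; indeg=(0,0,0,0,0,0)
step 6: output 5; order=[0,1,3,4,2,5]; indeg=(0,0,0,0,0,0)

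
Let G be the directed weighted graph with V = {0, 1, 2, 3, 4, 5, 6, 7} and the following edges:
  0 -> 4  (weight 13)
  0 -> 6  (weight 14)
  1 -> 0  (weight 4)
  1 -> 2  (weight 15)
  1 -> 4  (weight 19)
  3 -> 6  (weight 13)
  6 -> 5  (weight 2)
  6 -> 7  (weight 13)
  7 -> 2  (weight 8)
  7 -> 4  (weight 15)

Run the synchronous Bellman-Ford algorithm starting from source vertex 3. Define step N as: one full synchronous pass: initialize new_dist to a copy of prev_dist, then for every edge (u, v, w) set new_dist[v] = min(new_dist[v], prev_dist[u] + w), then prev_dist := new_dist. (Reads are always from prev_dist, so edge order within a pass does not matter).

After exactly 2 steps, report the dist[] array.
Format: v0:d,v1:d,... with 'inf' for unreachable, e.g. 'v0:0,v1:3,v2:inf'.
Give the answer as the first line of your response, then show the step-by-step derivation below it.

v0:inf,v1:inf,v2:inf,v3:0,v4:inf,v5:15,v6:13,v7:26

step 1: dist = v0:inf,v1:inf,v2:inf,v3:0,v4:inf,v5:inf,v6:13,v7:inf
step 2: dist = v0:inf,v1:inf,v2:inf,v3:0,v4:inf,v5:15,v6:13,v7:26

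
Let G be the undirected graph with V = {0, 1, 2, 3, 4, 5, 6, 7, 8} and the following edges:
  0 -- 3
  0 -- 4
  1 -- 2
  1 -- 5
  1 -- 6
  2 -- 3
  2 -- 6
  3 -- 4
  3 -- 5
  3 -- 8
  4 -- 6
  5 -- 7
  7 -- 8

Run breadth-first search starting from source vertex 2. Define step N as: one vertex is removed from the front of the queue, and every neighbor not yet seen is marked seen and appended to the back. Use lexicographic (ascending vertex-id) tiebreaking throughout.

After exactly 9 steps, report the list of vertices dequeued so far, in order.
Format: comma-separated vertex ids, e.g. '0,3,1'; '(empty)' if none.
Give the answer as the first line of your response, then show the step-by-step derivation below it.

2,1,3,6,5,0,4,8,7

step 1: dequeue 2; queue=[1,3,6]; order=2
step 2: dequeue 1; queue=[3,6,5]; order=2,1
step 3: dequeue 3; queue=[6,5,0,4,8]; order=2,1,3
step 4: dequeue 6; queue=[5,0,4,8]; order=2,1,3,6
step 5: dequeue 5; queue=[0,4,8,7]; order=2,1,3,6,5
step 6: dequeue 0; queue=[4,8,7]; order=2,1,3,6,5,0
step 7: dequeue 4; queue=[8,7]; order=2,1,3,6,5,0,4
step 8: dequeue 8; queue=[7]; order=2,1,3,6,5,0,4,8
step 9: dequeue 7; queue=[(empty)]; order=2,1,3,6,5,0,4,8,7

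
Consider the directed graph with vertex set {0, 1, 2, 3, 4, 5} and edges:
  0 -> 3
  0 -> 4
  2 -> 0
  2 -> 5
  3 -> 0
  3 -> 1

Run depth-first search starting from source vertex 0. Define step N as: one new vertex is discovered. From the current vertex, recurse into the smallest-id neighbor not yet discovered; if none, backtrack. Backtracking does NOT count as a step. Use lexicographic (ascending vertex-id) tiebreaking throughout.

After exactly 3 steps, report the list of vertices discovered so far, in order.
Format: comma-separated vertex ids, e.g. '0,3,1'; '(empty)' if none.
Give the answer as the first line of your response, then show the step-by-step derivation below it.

0,3,1

step 1: discover 0; path=0; order=0
step 2: discover 3; path=0>3; order=0,3
step 3: discover 1; path=0>3>1; order=0,3,1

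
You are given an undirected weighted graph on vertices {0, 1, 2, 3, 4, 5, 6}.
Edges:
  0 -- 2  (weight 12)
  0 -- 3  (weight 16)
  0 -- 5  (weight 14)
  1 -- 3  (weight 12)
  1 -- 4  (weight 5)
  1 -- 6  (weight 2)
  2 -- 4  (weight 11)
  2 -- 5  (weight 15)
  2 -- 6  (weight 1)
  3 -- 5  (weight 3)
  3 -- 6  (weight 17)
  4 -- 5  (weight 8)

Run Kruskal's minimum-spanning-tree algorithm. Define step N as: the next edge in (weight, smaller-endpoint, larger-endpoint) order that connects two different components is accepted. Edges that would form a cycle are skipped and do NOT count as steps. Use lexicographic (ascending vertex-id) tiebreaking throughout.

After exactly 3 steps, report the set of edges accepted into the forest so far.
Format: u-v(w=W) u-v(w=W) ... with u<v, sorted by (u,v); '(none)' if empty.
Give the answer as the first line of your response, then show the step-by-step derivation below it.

1-6(w=2) 2-6(w=1) 3-5(w=3)

step 1: add edge 2-6 (w=1); MST = {2-6(w=1)}
step 2: add edge 1-6 (w=2); MST = {1-6(w=2) 2-6(w=1)}
step 3: add edge 3-5 (w=3); MST = {1-6(w=2) 2-6(w=1) 3-5(w=3)}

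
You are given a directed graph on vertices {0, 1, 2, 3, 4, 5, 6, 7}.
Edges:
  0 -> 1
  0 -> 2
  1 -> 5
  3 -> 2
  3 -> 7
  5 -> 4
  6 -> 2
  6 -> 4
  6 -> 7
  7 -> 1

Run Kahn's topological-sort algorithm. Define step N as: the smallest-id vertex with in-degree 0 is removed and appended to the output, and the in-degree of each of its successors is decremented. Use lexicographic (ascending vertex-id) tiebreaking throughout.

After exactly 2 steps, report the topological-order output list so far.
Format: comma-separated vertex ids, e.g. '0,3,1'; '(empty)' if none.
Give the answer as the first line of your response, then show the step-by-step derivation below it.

0,3

step 1: output 0; order=[0]; indeg=(0,1,2,0,2,1,0,2)
step 2: output 3; order=[0,3]; indeg=(0,1,1,0,2,1,0,1)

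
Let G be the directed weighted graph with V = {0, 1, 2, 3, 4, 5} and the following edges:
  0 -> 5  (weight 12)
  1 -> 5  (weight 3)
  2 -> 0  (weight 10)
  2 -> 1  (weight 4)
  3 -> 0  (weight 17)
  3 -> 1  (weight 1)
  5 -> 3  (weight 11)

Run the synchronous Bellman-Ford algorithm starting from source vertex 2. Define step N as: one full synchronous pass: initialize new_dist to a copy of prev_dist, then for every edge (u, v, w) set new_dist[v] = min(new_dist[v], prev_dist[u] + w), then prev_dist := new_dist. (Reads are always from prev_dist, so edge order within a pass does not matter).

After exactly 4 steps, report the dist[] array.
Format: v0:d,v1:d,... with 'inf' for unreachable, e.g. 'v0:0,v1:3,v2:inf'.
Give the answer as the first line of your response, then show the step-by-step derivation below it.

v0:10,v1:4,v2:0,v3:18,v4:inf,v5:7

step 1: dist = v0:10,v1:4,v2:0,v3:inf,v4:inf,v5:inf
step 2: dist = v0:10,v1:4,v2:0,v3:inf,v4:inf,v5:7
step 3: dist = v0:10,v1:4,v2:0,v3:18,v4:inf,v5:7
step 4: dist = v0:10,v1:4,v2:0,v3:18,v4:inf,v5:7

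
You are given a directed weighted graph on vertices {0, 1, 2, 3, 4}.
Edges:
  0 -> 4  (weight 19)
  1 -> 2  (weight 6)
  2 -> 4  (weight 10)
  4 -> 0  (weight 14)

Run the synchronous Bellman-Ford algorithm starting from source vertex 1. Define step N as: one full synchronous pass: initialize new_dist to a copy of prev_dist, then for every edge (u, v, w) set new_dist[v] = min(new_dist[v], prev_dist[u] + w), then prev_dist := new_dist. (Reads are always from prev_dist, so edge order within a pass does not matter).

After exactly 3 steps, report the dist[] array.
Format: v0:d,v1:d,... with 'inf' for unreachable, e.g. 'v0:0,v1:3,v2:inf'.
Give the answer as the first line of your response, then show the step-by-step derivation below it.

v0:30,v1:0,v2:6,v3:inf,v4:16

step 1: dist = v0:inf,v1:0,v2:6,v3:inf,v4:inf
step 2: dist = v0:inf,v1:0,v2:6,v3:inf,v4:16
step 3: dist = v0:30,v1:0,v2:6,v3:inf,v4:16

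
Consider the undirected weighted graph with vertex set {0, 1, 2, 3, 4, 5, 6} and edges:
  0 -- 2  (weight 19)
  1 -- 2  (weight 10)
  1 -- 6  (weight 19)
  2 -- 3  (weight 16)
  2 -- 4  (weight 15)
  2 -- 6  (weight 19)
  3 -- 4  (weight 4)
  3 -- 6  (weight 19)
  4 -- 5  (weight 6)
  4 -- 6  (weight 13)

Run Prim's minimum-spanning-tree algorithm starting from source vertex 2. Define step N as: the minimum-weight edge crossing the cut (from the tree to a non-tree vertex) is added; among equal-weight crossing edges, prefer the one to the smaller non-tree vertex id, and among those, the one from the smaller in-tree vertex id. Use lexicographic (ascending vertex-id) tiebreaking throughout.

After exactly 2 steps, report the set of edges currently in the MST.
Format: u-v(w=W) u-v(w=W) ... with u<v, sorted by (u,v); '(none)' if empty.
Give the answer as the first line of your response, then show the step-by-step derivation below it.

1-2(w=10) 2-4(w=15)

step 1: add edge 1-2 (w=10); MST = {1-2(w=10)}
step 2: add edge 2-4 (w=15); MST = {1-2(w=10) 2-4(w=15)}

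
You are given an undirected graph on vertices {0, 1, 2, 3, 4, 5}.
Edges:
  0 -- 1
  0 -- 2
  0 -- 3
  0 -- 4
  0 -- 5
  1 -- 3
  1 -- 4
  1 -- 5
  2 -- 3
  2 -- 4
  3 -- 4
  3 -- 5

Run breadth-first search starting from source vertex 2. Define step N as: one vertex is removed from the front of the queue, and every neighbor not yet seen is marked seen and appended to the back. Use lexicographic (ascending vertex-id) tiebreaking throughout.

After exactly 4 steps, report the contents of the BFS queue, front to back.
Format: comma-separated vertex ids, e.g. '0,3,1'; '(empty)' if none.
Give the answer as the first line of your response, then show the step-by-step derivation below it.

1,5

step 1: dequeue 2; queue=[0,3,4]; order=2
step 2: dequeue 0; queue=[3,4,1,5]; order=2,0
step 3: dequeue 3; queue=[4,1,5]; order=2,0,3
step 4: dequeue 4; queue=[1,5]; order=2,0,3,4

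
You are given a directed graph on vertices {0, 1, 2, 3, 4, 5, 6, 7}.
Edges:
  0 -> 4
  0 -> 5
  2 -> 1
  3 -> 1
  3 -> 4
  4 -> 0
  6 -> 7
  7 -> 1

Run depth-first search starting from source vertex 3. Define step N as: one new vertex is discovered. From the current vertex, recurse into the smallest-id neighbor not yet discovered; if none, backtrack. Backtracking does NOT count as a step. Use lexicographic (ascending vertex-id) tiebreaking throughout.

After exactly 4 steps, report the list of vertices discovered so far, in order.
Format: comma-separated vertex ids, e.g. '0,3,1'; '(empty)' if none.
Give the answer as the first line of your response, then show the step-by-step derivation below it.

3,1,4,0

step 1: discover 3; path=3; order=3
step 2: discover 1; path=3>1; order=3,1
step 3: discover 4; path=3>4; order=3,1,4
step 4: discover 0; path=3>4>0; order=3,1,4,0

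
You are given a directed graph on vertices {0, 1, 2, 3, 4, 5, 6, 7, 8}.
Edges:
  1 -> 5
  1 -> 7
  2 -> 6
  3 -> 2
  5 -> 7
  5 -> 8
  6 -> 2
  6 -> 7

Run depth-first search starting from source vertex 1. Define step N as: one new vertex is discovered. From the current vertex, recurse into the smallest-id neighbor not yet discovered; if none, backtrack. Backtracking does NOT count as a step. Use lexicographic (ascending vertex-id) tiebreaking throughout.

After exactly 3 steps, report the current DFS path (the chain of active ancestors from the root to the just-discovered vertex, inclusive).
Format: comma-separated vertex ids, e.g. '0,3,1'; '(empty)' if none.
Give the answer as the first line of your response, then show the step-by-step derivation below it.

1,5,7

step 1: discover 1; path=1; order=1
step 2: discover 5; path=1>5; order=1,5
step 3: discover 7; path=1>5>7; order=1,5,7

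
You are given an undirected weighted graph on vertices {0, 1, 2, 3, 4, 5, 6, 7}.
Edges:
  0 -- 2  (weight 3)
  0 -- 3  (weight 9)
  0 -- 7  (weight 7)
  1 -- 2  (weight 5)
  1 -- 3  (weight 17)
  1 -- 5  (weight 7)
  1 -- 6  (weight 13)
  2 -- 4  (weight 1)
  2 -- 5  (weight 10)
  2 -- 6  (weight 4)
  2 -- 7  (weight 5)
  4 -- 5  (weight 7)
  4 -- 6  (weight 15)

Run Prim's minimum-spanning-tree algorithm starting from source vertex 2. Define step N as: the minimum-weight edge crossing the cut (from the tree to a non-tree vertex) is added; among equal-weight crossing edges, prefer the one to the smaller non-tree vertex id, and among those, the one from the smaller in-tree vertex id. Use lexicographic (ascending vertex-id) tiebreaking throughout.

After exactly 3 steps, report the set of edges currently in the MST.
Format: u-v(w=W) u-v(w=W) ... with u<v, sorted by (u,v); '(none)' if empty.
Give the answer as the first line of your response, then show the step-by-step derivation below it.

0-2(w=3) 2-4(w=1) 2-6(w=4)

step 1: add edge 2-4 (w=1); MST = {2-4(w=1)}
step 2: add edge 0-2 (w=3); MST = {0-2(w=3) 2-4(w=1)}
step 3: add edge 2-6 (w=4); MST = {0-2(w=3) 2-4(w=1) 2-6(w=4)}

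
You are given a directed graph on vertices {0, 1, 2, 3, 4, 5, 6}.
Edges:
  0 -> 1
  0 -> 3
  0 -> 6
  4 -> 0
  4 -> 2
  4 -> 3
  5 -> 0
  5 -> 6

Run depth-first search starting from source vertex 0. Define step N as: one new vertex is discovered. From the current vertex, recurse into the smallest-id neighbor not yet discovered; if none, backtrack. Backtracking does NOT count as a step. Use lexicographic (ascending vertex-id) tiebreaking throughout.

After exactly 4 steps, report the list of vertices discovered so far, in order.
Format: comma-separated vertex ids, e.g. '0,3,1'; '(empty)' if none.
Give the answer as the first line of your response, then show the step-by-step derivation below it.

0,1,3,6

step 1: discover 0; path=0; order=0
step 2: discover 1; path=0>1; order=0,1
step 3: discover 3; path=0>3; order=0,1,3
step 4: discover 6; path=0>6; order=0,1,3,6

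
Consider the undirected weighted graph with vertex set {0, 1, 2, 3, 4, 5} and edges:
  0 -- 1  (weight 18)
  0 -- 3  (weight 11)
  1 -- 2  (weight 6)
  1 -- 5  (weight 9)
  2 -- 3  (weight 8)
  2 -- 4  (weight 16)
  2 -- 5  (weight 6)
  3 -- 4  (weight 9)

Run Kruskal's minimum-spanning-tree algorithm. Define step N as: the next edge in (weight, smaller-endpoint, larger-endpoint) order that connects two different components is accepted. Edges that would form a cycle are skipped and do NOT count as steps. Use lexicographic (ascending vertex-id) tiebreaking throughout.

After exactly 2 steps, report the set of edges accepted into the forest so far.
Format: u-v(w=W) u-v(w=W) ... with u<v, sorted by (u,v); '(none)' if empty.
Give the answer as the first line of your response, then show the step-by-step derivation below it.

1-2(w=6) 2-5(w=6)

step 1: add edge 1-2 (w=6); MST = {1-2(w=6)}
step 2: add edge 2-5 (w=6); MST = {1-2(w=6) 2-5(w=6)}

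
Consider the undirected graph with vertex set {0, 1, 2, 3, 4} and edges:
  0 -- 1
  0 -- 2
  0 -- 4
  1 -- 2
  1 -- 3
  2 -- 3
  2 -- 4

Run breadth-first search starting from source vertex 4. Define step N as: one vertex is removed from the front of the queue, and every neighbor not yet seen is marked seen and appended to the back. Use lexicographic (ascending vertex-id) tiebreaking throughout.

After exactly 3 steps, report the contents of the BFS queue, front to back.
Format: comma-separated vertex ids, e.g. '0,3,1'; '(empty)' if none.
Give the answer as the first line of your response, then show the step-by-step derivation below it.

1,3

step 1: dequeue 4; queue=[0,2]; order=4
step 2: dequeue 0; queue=[2,1]; order=4,0
step 3: dequeue 2; queue=[1,3]; order=4,0,2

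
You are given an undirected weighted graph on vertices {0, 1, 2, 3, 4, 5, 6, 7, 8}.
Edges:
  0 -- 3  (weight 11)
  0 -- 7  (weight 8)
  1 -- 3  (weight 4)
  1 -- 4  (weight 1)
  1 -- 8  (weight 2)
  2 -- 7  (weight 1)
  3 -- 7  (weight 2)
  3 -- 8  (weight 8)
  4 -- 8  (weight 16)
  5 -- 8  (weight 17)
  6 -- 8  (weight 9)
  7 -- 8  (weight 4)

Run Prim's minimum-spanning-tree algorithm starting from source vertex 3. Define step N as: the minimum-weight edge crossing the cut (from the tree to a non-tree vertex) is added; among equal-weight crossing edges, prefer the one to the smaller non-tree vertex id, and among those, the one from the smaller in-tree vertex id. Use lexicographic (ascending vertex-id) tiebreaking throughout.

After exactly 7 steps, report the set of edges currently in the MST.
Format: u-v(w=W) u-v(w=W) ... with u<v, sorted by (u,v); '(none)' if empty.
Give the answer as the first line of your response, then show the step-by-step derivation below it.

0-7(w=8) 1-3(w=4) 1-4(w=1) 1-8(w=2) 2-7(w=1) 3-7(w=2) 6-8(w=9)

step 1: add edge 3-7 (w=2); MST = {3-7(w=2)}
step 2: add edge 2-7 (w=1); MST = {2-7(w=1) 3-7(w=2)}
step 3: add edge 1-3 (w=4); MST = {1-3(w=4) 2-7(w=1) 3-7(w=2)}
step 4: add edge 1-4 (w=1); MST = {1-3(w=4) 1-4(w=1) 2-7(w=1) 3-7(w=2)}
step 5: add edge 1-8 (w=2); MST = {1-3(w=4) 1-4(w=1) 1-8(w=2) 2-7(w=1) 3-7(w=2)}
step 6: add edge 0-7 (w=8); MST = {0-7(w=8) 1-3(w=4) 1-4(w=1) 1-8(w=2) 2-7(w=1) 3-7(w=2)}
step 7: add edge 6-8 (w=9); MST = {0-7(w=8) 1-3(w=4) 1-4(w=1) 1-8(w=2) 2-7(w=1) 3-7(w=2) 6-8(w=9)}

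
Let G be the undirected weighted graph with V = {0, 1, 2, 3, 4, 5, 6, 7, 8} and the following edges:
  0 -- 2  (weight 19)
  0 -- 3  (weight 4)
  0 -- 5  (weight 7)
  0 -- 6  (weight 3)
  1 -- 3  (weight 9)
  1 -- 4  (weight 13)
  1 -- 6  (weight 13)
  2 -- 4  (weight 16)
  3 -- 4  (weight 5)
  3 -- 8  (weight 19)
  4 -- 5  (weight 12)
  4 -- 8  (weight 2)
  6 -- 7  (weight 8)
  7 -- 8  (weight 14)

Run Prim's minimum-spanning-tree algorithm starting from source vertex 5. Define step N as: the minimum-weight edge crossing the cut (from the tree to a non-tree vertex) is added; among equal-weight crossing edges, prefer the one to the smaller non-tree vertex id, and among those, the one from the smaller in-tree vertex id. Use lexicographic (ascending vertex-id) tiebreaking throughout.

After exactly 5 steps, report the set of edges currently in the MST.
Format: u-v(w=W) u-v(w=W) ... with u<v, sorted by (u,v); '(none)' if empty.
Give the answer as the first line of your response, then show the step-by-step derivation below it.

0-3(w=4) 0-5(w=7) 0-6(w=3) 3-4(w=5) 4-8(w=2)

step 1: add edge 0-5 (w=7); MST = {0-5(w=7)}
step 2: add edge 0-6 (w=3); MST = {0-5(w=7) 0-6(w=3)}
step 3: add edge 0-3 (w=4); MST = {0-3(w=4) 0-5(w=7) 0-6(w=3)}
step 4: add edge 3-4 (w=5); MST = {0-3(w=4) 0-5(w=7) 0-6(w=3) 3-4(w=5)}
step 5: add edge 4-8 (w=2); MST = {0-3(w=4) 0-5(w=7) 0-6(w=3) 3-4(w=5) 4-8(w=2)}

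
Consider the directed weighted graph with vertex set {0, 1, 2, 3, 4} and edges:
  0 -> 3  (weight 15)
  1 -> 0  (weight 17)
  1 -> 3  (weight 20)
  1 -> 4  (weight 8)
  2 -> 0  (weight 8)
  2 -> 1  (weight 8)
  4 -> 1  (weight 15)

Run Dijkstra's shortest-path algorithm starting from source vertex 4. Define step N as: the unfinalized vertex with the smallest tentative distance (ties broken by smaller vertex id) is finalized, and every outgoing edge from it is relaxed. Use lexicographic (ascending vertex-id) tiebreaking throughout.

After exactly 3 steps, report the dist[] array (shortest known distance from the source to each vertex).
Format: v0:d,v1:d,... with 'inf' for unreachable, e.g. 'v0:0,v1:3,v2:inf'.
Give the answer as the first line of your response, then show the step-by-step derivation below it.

v0:32,v1:15,v2:inf,v3:35,v4:0

step 1: dist = v0:inf,v1:15,v2:inf,v3:inf,v4:0
step 2: dist = v0:32,v1:15,v2:inf,v3:35,v4:0
step 3: dist = v0:32,v1:15,v2:inf,v3:35,v4:0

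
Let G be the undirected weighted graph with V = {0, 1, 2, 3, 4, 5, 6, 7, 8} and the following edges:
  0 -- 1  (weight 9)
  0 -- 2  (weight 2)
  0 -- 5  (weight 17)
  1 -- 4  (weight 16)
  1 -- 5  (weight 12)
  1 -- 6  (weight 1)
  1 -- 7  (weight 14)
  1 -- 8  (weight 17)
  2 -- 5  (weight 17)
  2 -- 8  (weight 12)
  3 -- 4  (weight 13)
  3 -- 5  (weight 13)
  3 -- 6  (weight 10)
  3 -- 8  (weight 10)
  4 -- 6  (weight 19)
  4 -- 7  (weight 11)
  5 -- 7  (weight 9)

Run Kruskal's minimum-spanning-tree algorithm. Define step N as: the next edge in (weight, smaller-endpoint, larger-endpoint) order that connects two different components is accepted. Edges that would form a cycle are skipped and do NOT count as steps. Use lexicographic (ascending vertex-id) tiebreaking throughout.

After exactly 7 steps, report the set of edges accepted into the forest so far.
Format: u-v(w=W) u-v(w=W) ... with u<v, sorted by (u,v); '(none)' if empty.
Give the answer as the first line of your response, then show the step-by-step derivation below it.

0-1(w=9) 0-2(w=2) 1-6(w=1) 3-6(w=10) 3-8(w=10) 4-7(w=11) 5-7(w=9)

step 1: add edge 1-6 (w=1); MST = {1-6(w=1)}
step 2: add edge 0-2 (w=2); MST = {0-2(w=2) 1-6(w=1)}
step 3: add edge 0-1 (w=9); MST = {0-1(w=9) 0-2(w=2) 1-6(w=1)}
step 4: add edge 5-7 (w=9); MST = {0-1(w=9) 0-2(w=2) 1-6(w=1) 5-7(w=9)}
step 5: add edge 3-6 (w=10); MST = {0-1(w=9) 0-2(w=2) 1-6(w=1) 3-6(w=10) 5-7(w=9)}
step 6: add edge 3-8 (w=10); MST = {0-1(w=9) 0-2(w=2) 1-6(w=1) 3-6(w=10) 3-8(w=10) 5-7(w=9)}
step 7: add edge 4-7 (w=11); MST = {0-1(w=9) 0-2(w=2) 1-6(w=1) 3-6(w=10) 3-8(w=10) 4-7(w=11) 5-7(w=9)}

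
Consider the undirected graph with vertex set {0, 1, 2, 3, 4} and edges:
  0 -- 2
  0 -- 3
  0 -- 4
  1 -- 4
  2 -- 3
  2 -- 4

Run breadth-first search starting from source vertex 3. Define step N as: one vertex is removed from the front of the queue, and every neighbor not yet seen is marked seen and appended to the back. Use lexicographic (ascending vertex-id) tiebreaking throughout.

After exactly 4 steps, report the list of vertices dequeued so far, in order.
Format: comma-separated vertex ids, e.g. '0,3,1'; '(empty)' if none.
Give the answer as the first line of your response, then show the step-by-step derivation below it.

3,0,2,4

step 1: dequeue 3; queue=[0,2]; order=3
step 2: dequeue 0; queue=[2,4]; order=3,0
step 3: dequeue 2; queue=[4]; order=3,0,2
step 4: dequeue 4; queue=[1]; order=3,0,2,4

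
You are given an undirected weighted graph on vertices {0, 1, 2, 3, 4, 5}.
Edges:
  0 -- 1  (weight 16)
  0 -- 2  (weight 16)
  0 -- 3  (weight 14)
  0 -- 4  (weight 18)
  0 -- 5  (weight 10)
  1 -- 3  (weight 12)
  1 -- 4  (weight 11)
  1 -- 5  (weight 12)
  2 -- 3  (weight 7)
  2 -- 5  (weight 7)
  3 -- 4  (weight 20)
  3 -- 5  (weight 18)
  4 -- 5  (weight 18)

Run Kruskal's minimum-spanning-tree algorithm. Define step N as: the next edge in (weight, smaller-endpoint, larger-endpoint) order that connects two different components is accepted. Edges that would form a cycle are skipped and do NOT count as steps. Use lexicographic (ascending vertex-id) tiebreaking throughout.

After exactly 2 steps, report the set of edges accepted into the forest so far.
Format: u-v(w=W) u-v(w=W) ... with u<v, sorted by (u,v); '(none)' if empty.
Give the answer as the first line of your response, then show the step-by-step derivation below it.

2-3(w=7) 2-5(w=7)

step 1: add edge 2-3 (w=7); MST = {2-3(w=7)}
step 2: add edge 2-5 (w=7); MST = {2-3(w=7) 2-5(w=7)}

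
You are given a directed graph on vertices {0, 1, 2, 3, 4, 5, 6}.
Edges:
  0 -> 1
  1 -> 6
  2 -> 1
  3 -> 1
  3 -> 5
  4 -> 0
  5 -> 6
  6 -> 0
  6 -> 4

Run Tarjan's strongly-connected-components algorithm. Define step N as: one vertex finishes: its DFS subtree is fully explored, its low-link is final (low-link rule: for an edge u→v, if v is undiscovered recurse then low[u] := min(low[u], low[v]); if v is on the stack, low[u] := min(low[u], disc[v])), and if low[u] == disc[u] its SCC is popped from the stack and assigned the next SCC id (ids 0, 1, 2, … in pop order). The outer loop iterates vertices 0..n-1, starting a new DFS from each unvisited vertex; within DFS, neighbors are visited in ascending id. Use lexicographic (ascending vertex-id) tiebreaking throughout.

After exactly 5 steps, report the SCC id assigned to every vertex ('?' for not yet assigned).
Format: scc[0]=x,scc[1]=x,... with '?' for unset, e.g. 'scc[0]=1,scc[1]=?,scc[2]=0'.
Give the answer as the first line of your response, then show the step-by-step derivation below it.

scc[0]=0,scc[1]=0,scc[2]=1,scc[3]=?,scc[4]=0,scc[5]=?,scc[6]=0

step 1: low=(low[0]=0,low[1]=1,low[2]=?,low[3]=?,low[4]=0,low[5]=?,low[6]=0); scc=(scc[0]=?,scc[1]=?,scc[2]=?,scc[3]=?,scc[4]=?,scc[5]=?,scc[6]=?)
step 2: low=(low[0]=0,low[1]=1,low[2]=?,low[3]=?,low[4]=0,low[5]=?,low[6]=0); scc=(scc[0]=?,scc[1]=?,scc[2]=?,scc[3]=?,scc[4]=?,scc[5]=?,scc[6]=?)
step 3: low=(low[0]=0,low[1]=0,low[2]=?,low[3]=?,low[4]=0,low[5]=?,low[6]=0); scc=(scc[0]=?,scc[1]=?,scc[2]=?,scc[3]=?,scc[4]=?,scc[5]=?,scc[6]=?)
step 4: low=(low[0]=0,low[1]=0,low[2]=?,low[3]=?,low[4]=0,low[5]=?,low[6]=0); scc=(scc[0]=0,scc[1]=0,scc[2]=?,scc[3]=?,scc[4]=0,scc[5]=?,scc[6]=0)
step 5: low=(low[0]=0,low[1]=0,low[2]=4,low[3]=?,low[4]=0,low[5]=?,low[6]=0); scc=(scc[0]=0,scc[1]=0,scc[2]=1,scc[3]=?,scc[4]=0,scc[5]=?,scc[6]=0)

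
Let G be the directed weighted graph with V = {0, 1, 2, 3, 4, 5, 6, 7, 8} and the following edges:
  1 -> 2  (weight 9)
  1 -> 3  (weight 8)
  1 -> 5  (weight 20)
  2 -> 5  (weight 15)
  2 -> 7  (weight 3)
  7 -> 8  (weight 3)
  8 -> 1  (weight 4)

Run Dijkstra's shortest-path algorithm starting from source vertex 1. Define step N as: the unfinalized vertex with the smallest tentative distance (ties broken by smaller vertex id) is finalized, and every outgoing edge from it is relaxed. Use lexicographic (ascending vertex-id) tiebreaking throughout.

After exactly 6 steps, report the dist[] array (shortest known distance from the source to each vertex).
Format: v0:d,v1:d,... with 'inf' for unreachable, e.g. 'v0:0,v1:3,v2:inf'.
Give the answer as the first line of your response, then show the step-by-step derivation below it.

v0:inf,v1:0,v2:9,v3:8,v4:inf,v5:20,v6:inf,v7:12,v8:15

step 1: dist = v0:inf,v1:0,v2:9,v3:8,v4:inf,v5:20,v6:inf,v7:inf,v8:inf
step 2: dist = v0:inf,v1:0,v2:9,v3:8,v4:inf,v5:20,v6:inf,v7:inf,v8:inf
step 3: dist = v0:inf,v1:0,v2:9,v3:8,v4:inf,v5:20,v6:inf,v7:12,v8:inf
step 4: dist = v0:inf,v1:0,v2:9,v3:8,v4:inf,v5:20,v6:inf,v7:12,v8:15
step 5: dist = v0:inf,v1:0,v2:9,v3:8,v4:inf,v5:20,v6:inf,v7:12,v8:15
step 6: dist = v0:inf,v1:0,v2:9,v3:8,v4:inf,v5:20,v6:inf,v7:12,v8:15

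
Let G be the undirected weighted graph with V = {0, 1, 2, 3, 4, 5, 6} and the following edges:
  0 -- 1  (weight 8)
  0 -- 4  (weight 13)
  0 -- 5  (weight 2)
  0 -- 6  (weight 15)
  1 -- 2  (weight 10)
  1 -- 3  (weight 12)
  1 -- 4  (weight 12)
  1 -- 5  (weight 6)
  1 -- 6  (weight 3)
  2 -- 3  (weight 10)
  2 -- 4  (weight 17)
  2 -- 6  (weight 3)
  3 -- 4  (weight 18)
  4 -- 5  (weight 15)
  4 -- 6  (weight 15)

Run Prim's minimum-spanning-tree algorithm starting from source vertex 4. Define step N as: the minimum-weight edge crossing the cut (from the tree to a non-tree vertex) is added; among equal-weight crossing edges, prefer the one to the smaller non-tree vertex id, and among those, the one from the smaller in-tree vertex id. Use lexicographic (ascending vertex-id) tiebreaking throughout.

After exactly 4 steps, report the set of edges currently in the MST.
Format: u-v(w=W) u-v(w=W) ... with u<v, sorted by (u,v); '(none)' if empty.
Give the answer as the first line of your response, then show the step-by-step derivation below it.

1-4(w=12) 1-5(w=6) 1-6(w=3) 2-6(w=3)

step 1: add edge 1-4 (w=12); MST = {1-4(w=12)}
step 2: add edge 1-6 (w=3); MST = {1-4(w=12) 1-6(w=3)}
step 3: add edge 2-6 (w=3); MST = {1-4(w=12) 1-6(w=3) 2-6(w=3)}
step 4: add edge 1-5 (w=6); MST = {1-4(w=12) 1-5(w=6) 1-6(w=3) 2-6(w=3)}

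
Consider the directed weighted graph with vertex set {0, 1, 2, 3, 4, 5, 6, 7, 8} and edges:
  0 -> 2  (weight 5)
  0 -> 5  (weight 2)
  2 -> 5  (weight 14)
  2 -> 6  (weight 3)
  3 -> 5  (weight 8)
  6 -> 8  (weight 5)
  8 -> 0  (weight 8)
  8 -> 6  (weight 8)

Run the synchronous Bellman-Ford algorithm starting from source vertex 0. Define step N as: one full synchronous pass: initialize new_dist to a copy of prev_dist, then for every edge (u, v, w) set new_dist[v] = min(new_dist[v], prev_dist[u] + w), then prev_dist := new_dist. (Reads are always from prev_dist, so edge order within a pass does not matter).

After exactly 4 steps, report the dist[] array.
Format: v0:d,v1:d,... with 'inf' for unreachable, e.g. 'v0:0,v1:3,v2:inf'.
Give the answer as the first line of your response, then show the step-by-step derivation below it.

v0:0,v1:inf,v2:5,v3:inf,v4:inf,v5:2,v6:8,v7:inf,v8:13

step 1: dist = v0:0,v1:inf,v2:5,v3:inf,v4:inf,v5:2,v6:inf,v7:inf,v8:inf
step 2: dist = v0:0,v1:inf,v2:5,v3:inf,v4:inf,v5:2,v6:8,v7:inf,v8:inf
step 3: dist = v0:0,v1:inf,v2:5,v3:inf,v4:inf,v5:2,v6:8,v7:inf,v8:13
step 4: dist = v0:0,v1:inf,v2:5,v3:inf,v4:inf,v5:2,v6:8,v7:inf,v8:13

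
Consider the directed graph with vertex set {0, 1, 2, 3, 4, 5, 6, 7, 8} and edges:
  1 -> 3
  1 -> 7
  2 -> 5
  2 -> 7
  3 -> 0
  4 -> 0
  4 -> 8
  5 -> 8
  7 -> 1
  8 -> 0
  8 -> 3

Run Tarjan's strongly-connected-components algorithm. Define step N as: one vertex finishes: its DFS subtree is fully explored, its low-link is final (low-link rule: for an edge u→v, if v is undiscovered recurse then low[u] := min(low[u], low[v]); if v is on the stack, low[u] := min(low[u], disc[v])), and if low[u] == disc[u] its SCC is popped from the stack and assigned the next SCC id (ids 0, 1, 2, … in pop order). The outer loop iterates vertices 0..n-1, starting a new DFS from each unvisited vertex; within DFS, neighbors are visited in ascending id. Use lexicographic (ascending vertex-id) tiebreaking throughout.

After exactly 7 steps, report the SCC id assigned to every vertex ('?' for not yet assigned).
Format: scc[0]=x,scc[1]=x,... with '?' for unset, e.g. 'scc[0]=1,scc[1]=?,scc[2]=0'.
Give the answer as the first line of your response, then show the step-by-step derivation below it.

scc[0]=0,scc[1]=2,scc[2]=5,scc[3]=1,scc[4]=?,scc[5]=4,scc[6]=?,scc[7]=2,scc[8]=3

step 1: low=(low[0]=0,low[1]=?,low[2]=?,low[3]=?,low[4]=?,low[5]=?,low[6]=?,low[7]=?,low[8]=?); scc=(scc[0]=0,scc[1]=?,scc[2]=?,scc[3]=?,scc[4]=?,scc[5]=?,scc[6]=?,scc[7]=?,scc[8]=?)
step 2: low=(low[0]=0,low[1]=1,low[2]=?,low[3]=2,low[4]=?,low[5]=?,low[6]=?,low[7]=?,low[8]=?); scc=(scc[0]=0,scc[1]=?,scc[2]=?,scc[3]=1,scc[4]=?,scc[5]=?,scc[6]=?,scc[7]=?,scc[8]=?)
step 3: low=(low[0]=0,low[1]=1,low[2]=?,low[3]=2,low[4]=?,low[5]=?,low[6]=?,low[7]=1,low[8]=?); scc=(scc[0]=0,scc[1]=?,scc[2]=?,scc[3]=1,scc[4]=?,scc[5]=?,scc[6]=?,scc[7]=?,scc[8]=?)
step 4: low=(low[0]=0,low[1]=1,low[2]=?,low[3]=2,low[4]=?,low[5]=?,low[6]=?,low[7]=1,low[8]=?); scc=(scc[0]=0,scc[1]=2,scc[2]=?,scc[3]=1,scc[4]=?,scc[5]=?,scc[6]=?,scc[7]=2,scc[8]=?)
step 5: low=(low[0]=0,low[1]=1,low[2]=4,low[3]=2,low[4]=?,low[5]=5,low[6]=?,low[7]=1,low[8]=6); scc=(scc[0]=0,scc[1]=2,scc[2]=?,scc[3]=1,scc[4]=?,scc[5]=?,scc[6]=?,scc[7]=2,scc[8]=3)
step 6: low=(low[0]=0,low[1]=1,low[2]=4,low[3]=2,low[4]=?,low[5]=5,low[6]=?,low[7]=1,low[8]=6); scc=(scc[0]=0,scc[1]=2,scc[2]=?,scc[3]=1,scc[4]=?,scc[5]=4,scc[6]=?,scc[7]=2,scc[8]=3)
step 7: low=(low[0]=0,low[1]=1,low[2]=4,low[3]=2,low[4]=?,low[5]=5,low[6]=?,low[7]=1,low[8]=6); scc=(scc[0]=0,scc[1]=2,scc[2]=5,scc[3]=1,scc[4]=?,scc[5]=4,scc[6]=?,scc[7]=2,scc[8]=3)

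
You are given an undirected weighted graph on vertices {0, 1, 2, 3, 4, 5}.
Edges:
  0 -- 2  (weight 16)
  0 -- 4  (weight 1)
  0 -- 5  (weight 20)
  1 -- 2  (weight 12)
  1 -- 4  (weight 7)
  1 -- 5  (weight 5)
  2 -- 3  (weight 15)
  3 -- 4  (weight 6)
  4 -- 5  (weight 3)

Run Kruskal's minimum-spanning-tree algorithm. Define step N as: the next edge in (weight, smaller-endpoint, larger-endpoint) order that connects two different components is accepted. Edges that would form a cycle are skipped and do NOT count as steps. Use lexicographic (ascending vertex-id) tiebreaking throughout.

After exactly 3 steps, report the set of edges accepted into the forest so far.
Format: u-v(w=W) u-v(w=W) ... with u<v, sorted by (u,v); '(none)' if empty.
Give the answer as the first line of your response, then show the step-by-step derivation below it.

0-4(w=1) 1-5(w=5) 4-5(w=3)

step 1: add edge 0-4 (w=1); MST = {0-4(w=1)}
step 2: add edge 4-5 (w=3); MST = {0-4(w=1) 4-5(w=3)}
step 3: add edge 1-5 (w=5); MST = {0-4(w=1) 1-5(w=5) 4-5(w=3)}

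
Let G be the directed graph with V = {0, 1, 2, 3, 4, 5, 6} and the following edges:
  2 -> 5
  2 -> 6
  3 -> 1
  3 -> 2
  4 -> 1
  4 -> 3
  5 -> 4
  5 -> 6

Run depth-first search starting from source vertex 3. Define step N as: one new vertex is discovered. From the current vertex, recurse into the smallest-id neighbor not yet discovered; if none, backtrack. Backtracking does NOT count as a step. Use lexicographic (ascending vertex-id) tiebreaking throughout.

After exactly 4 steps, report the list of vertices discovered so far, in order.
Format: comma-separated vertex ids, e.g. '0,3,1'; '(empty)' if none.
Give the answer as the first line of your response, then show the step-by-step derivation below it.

3,1,2,5

step 1: discover 3; path=3; order=3
step 2: discover 1; path=3>1; order=3,1
step 3: discover 2; path=3>2; order=3,1,2
step 4: discover 5; path=3>2>5; order=3,1,2,5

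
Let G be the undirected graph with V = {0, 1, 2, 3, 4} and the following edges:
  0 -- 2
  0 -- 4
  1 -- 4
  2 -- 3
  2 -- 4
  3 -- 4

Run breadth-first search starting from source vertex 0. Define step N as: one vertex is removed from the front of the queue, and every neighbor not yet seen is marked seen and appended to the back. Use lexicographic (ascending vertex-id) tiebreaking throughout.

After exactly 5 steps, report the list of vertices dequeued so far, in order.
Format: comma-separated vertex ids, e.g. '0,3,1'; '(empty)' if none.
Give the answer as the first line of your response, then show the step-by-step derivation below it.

0,2,4,3,1

step 1: dequeue 0; queue=[2,4]; order=0
step 2: dequeue 2; queue=[4,3]; order=0,2
step 3: dequeue 4; queue=[3,1]; order=0,2,4
step 4: dequeue 3; queue=[1]; order=0,2,4,3
step 5: dequeue 1; queue=[(empty)]; order=0,2,4,3,1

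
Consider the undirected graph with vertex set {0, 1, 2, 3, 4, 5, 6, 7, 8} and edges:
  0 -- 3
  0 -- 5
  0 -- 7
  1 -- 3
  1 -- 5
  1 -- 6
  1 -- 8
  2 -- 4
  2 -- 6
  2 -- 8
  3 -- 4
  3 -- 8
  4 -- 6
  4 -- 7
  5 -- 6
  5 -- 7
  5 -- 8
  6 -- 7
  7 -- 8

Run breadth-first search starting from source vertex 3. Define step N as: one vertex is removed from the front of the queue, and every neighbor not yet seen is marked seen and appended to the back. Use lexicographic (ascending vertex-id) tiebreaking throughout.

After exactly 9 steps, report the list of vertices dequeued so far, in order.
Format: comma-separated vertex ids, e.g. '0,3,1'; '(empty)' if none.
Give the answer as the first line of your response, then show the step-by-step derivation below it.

3,0,1,4,8,5,7,6,2

step 1: dequeue 3; queue=[0,1,4,8]; order=3
step 2: dequeue 0; queue=[1,4,8,5,7]; order=3,0
step 3: dequeue 1; queue=[4,8,5,7,6]; order=3,0,1
step 4: dequeue 4; queue=[8,5,7,6,2]; order=3,0,1,4
step 5: dequeue 8; queue=[5,7,6,2]; order=3,0,1,4,8
step 6: dequeue 5; queue=[7,6,2]; order=3,0,1,4,8,5
step 7: dequeue 7; queue=[6,2]; order=3,0,1,4,8,5,7
step 8: dequeue 6; queue=[2]; order=3,0,1,4,8,5,7,6
step 9: dequeue 2; queue=[(empty)]; order=3,0,1,4,8,5,7,6,2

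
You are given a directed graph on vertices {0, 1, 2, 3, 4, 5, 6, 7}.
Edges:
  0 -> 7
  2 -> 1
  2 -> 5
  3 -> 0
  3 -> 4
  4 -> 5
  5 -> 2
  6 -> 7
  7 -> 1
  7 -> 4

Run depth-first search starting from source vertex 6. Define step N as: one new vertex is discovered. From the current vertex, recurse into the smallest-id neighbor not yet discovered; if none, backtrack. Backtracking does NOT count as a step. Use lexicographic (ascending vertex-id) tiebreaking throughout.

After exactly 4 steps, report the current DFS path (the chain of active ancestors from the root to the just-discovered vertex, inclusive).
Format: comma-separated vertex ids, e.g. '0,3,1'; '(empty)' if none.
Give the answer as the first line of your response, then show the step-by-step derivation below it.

6,7,4

step 1: discover 6; path=6; order=6
step 2: discover 7; path=6>7; order=6,7
step 3: discover 1; path=6>7>1; order=6,7,1
step 4: discover 4; path=6>7>4; order=6,7,1,4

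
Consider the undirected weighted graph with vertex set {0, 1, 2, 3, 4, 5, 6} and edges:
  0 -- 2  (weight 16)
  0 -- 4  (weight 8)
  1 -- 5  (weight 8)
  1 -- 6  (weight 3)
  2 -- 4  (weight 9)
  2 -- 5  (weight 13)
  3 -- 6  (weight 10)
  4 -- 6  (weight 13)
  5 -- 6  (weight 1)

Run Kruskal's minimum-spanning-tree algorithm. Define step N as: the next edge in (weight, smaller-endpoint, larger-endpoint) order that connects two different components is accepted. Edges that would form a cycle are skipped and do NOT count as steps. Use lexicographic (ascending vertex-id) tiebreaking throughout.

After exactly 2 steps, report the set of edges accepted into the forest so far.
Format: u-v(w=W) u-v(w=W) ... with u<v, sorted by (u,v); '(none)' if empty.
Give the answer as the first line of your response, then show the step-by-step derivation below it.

1-6(w=3) 5-6(w=1)

step 1: add edge 5-6 (w=1); MST = {5-6(w=1)}
step 2: add edge 1-6 (w=3); MST = {1-6(w=3) 5-6(w=1)}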